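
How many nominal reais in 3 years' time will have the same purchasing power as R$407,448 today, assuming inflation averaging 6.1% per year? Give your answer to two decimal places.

Cumulative price-level factor: (1+6.1%)^3 = 1.194389981.
The nominal amount required is R$407,448 scaled up by that factor.

R$486,651.81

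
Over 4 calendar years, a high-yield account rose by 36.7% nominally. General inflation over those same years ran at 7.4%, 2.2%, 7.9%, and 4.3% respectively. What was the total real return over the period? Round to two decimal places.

Cumulative inflation factor: 1.074 × 1.022 × 1.079 × 1.043 ≈ 1.23527.
Nominal growth factor: 1.36700. Real growth factor = 1.36700 / 1.23527 ≈ 1.10664.
Total real return ≈ 10.6643%.

10.66%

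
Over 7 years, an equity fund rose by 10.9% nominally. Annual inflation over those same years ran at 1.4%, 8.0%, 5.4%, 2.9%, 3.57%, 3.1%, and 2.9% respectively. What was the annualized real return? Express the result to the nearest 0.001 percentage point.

-2.299%

Cumulative inflation factor: 1.014 × 1.080 × 1.054 × 1.029 × 1.0357 × 1.031 × 1.029 ≈ 1.30505.
Nominal growth factor: 1.10900. Real growth factor = 1.10900 / 1.30505 ≈ 0.84978.
Annualized: 0.84978^(1/7) − 1 ≈ -0.02299.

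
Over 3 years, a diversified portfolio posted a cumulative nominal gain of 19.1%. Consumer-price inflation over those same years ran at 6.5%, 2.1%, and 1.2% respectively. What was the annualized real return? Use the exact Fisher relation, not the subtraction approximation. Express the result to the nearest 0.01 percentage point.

2.67%

Cumulative inflation factor: 1.065 × 1.021 × 1.012 ≈ 1.10041.
Nominal growth factor: 1.19100. Real growth factor = 1.19100 / 1.10041 ≈ 1.08232.
Annualized: 1.08232^(1/3) − 1 ≈ 0.02672.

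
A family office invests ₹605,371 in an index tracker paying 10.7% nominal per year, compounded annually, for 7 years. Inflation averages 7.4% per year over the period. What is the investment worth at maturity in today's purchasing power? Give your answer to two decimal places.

Nominal value at maturity: ₹605,371 × (1 + 10.7%)^7 ≈ ₹1,233,260.89.
Price-level factor over 7 years: (1 + 7.4%)^7 ≈ 1.6482761309.
Dividing the nominal maturity value by the price-level factor gives the value in today's money.

₹748,212.55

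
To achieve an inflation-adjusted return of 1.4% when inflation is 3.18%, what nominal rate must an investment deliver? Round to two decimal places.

4.62%

By the Fisher equation, 1 + r_nom = (1 + 1.4%)(1 + 3.18%) = 1.014 × 1.0318 = 1.0462452.
So r_nom = 4.62452%.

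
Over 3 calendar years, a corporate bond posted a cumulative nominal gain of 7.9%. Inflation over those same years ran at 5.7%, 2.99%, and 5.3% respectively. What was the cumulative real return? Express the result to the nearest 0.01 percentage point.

Cumulative inflation factor: 1.057 × 1.0299 × 1.053 ≈ 1.14630.
Nominal growth factor: 1.07900. Real growth factor = 1.07900 / 1.14630 ≈ 0.94129.
Total real return ≈ -5.8711%.

-5.87%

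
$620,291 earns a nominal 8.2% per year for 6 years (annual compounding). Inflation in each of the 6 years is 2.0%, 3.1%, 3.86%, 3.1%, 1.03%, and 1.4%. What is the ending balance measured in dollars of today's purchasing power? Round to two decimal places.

Nominal value at maturity: $620,291 × (1 + 8.2%)^6 ≈ $995,311.55.
Price-level factor over 6 years: 1.020 × 1.031 × 1.0386 × 1.031 × 1.0103 × 1.014 ≈ 1.1535970282.
Dividing the nominal maturity value by the price-level factor gives the value in today's money.

$862,789.63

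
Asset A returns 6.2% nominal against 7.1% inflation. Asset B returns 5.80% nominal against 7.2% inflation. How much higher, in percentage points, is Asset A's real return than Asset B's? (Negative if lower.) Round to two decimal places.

0.47

Asset A real return: 1.062/1.071 − 1 = -0.840%.
Asset B real return: 1.0580/1.072 − 1 = -1.306%.
Difference: -0.840 − (-1.306) = 0.466 pp.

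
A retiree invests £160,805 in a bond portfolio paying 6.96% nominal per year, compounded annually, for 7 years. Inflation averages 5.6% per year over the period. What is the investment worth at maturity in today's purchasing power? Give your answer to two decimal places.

£175,874.10

Nominal value at maturity: £160,805 × (1 + 6.96%)^7 ≈ £257,542.74.
Price-level factor over 7 years: (1 + 5.6%)^7 ≈ 1.4643585503.
The maturity value deflated by that factor is the answer in today's purchasing power.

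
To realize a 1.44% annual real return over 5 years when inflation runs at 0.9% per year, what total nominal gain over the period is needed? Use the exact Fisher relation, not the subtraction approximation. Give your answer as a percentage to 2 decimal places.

Required annual nominal rate: (1+1.44%)(1+0.9%) − 1 = 2.35296%.
Cumulative over 5 years: (1 + 0.0235296)^5 − 1 ≈ 0.12332.

12.33%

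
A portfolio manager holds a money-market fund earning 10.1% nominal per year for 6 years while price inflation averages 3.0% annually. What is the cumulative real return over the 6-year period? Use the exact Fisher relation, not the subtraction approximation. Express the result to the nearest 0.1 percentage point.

49.2%

The annual real rate is (1+10.1%)/(1+3.0%) − 1 = 6.8932%.
Compounded over 6 years: (1 + 0.068932)^6 − 1 ≈ 0.49177.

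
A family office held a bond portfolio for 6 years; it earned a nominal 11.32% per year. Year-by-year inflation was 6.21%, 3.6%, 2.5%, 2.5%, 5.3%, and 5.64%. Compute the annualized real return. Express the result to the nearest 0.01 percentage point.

6.75%

Cumulative inflation factor: 1.0621 × 1.036 × 1.025 × 1.025 × 1.053 × 1.0564 ≈ 1.28597.
Nominal growth factor: 1.90300. Real growth factor = 1.90300 / 1.28597 ≈ 1.47982.
Annualized: 1.47982^(1/6) − 1 ≈ 0.06750.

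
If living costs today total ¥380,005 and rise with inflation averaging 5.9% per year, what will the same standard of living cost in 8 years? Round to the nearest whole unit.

¥601,114

Cumulative price-level factor: (1+5.9%)^8 ≈ 1.5818586761.
Multiplying ¥380,005 by the price-level factor gives the future nominal sum.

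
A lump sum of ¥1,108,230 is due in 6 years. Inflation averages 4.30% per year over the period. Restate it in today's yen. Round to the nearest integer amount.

¥860,843

Price-level factor over 6 years: (1 + 4.30%)^6 ≈ 1.2873773104.
Purchasing power today: ¥1,108,230 divided by that factor.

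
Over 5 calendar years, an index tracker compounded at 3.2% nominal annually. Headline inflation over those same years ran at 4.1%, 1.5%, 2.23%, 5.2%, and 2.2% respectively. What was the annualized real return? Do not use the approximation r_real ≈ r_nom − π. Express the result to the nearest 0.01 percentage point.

Cumulative inflation factor: 1.041 × 1.015 × 1.0223 × 1.052 × 1.022 ≈ 1.16135.
Nominal growth factor: 1.17057. Real growth factor = 1.17057 / 1.16135 ≈ 1.00794.
Annualized: 1.00794^(1/5) − 1 ≈ 0.00158.

0.16%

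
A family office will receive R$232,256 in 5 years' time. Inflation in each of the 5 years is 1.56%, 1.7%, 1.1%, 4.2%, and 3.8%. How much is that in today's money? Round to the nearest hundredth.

R$205,639.75

Price-level factor over 5 years: 1.0156 × 1.017 × 1.011 × 1.042 × 1.038 ≈ 1.1294314404.
Purchasing power today: R$232,256 divided by that factor.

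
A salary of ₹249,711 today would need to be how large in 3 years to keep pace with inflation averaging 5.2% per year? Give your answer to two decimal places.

Cumulative price-level factor: (1+5.2%)^3 = 1.164252608.
The nominal amount required is ₹249,711 scaled up by that factor.

₹290,726.68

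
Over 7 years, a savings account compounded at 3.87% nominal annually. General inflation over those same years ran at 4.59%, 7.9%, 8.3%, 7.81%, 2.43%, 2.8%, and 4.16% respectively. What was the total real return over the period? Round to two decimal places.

-9.74%

Cumulative inflation factor: 1.0459 × 1.079 × 1.083 × 1.0781 × 1.0243 × 1.028 × 1.0416 ≈ 1.44517.
Nominal growth factor: 1.30446. Real growth factor = 1.30446 / 1.44517 ≈ 0.90263.
Total real return ≈ -9.7368%.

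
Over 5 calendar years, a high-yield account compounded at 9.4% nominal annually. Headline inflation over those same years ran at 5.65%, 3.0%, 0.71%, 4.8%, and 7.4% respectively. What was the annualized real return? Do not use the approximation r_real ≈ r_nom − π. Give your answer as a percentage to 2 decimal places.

Cumulative inflation factor: 1.0565 × 1.030 × 1.0071 × 1.048 × 1.074 ≈ 1.23352.
Nominal growth factor: 1.56706. Real growth factor = 1.56706 / 1.23352 ≈ 1.27040.
Annualized: 1.27040^(1/5) − 1 ≈ 0.04903.

4.90%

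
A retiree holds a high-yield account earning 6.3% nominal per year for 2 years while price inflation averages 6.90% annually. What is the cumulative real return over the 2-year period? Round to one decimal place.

-1.1%

The annual real rate is (1+6.3%)/(1+6.90%) − 1 = -0.5613%.
Compounded over 2 years: (1 + -0.005613)^2 − 1 ≈ -0.01119.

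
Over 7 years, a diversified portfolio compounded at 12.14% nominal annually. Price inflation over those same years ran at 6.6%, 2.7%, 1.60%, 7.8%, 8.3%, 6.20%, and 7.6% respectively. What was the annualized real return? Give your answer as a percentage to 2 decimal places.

5.99%

Cumulative inflation factor: 1.066 × 1.027 × 1.0160 × 1.078 × 1.083 × 1.0620 × 1.076 ≈ 1.48390.
Nominal growth factor: 2.23010. Real growth factor = 2.23010 / 1.48390 ≈ 1.50286.
Annualized: 1.50286^(1/7) − 1 ≈ 0.05992.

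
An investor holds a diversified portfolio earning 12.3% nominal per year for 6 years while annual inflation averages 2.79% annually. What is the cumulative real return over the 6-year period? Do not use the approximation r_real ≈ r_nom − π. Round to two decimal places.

70.05%

The annual real rate is (1+12.3%)/(1+2.79%) − 1 = 9.2519%.
Compounded over 6 years: (1 + 0.092519)^6 − 1 ≈ 0.70049.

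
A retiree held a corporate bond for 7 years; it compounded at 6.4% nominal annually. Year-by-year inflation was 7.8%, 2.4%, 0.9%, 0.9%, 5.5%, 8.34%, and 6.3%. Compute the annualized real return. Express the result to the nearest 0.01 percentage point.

1.77%

Cumulative inflation factor: 1.078 × 1.024 × 1.009 × 1.009 × 1.055 × 1.0834 × 1.063 ≈ 1.36545.
Nominal growth factor: 1.54380. Real growth factor = 1.54380 / 1.36545 ≈ 1.13062.
Annualized: 1.13062^(1/7) − 1 ≈ 0.01769.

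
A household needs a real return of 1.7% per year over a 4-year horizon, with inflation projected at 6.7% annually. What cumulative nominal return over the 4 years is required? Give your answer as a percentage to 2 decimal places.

38.66%

Required annual nominal rate: (1+1.7%)(1+6.7%) − 1 = 8.5139%.
Cumulative over 4 years: (1 + 0.085139)^4 − 1 ≈ 0.38657.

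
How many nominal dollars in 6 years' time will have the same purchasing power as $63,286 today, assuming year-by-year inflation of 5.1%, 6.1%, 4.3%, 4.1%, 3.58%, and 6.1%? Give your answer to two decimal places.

Cumulative price-level factor: 1.051 × 1.061 × 1.043 × 1.041 × 1.0358 × 1.061 ≈ 1.3305905308.
The nominal amount required is $63,286 scaled up by that factor.

$84,207.75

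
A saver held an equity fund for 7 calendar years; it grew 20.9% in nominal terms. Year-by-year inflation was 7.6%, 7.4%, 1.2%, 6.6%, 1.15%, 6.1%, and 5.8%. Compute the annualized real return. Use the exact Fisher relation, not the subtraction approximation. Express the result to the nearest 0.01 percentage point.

-2.23%

Cumulative inflation factor: 1.076 × 1.074 × 1.012 × 1.066 × 1.0115 × 1.061 × 1.058 ≈ 1.41554.
Nominal growth factor: 1.20900. Real growth factor = 1.20900 / 1.41554 ≈ 0.85409.
Annualized: 0.85409^(1/7) − 1 ≈ -0.02228.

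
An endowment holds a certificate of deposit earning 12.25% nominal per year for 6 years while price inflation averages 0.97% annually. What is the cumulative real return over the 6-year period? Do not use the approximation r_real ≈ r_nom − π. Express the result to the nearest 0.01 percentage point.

88.78%

The annual real rate is (1+12.25%)/(1+0.97%) − 1 = 11.1716%.
Compounded over 6 years: (1 + 0.111716)^6 − 1 ≈ 0.88783.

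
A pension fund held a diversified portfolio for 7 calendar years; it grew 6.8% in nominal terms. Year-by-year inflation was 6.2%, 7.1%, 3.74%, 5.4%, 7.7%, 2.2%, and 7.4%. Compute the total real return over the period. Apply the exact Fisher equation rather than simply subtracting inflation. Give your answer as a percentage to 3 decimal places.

-27.356%

Cumulative inflation factor: 1.062 × 1.071 × 1.0374 × 1.054 × 1.077 × 1.022 × 1.074 ≈ 1.47018.
Nominal growth factor: 1.06800. Real growth factor = 1.06800 / 1.47018 ≈ 0.72644.
Total real return ≈ -27.3560%.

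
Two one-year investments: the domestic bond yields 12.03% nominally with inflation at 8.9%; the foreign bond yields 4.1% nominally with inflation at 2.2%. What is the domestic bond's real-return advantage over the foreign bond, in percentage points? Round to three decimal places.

1.015

The domestic bond real return: 1.1203/1.089 − 1 = 2.8742%.
The foreign bond real return: 1.041/1.022 − 1 = 1.8591%.
Difference: 2.8742 − 1.8591 = 1.0151 pp.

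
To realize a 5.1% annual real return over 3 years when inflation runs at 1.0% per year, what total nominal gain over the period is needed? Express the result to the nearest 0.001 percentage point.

Required annual nominal rate: (1+5.1%)(1+1.0%) − 1 = 6.151%.
Cumulative over 3 years: (1 + 0.06151)^3 − 1 ≈ 0.19611.

19.611%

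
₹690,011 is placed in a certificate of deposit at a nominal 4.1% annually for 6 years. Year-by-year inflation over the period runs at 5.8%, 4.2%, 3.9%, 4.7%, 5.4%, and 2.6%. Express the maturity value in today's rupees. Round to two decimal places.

Nominal value at maturity: ₹690,011 × (1 + 4.1%)^6 ≈ ₹878,133.19.
Price-level factor over 6 years: 1.058 × 1.042 × 1.039 × 1.047 × 1.054 × 1.026 ≈ 1.2968913319.
Dividing the nominal maturity value by the price-level factor gives the value in today's money.

₹677,106.22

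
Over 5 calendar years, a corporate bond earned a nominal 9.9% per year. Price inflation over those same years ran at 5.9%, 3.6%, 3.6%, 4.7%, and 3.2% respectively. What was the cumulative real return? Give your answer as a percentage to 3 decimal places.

Cumulative inflation factor: 1.059 × 1.036 × 1.036 × 1.047 × 1.032 ≈ 1.22812.
Nominal growth factor: 1.60320. Real growth factor = 1.60320 / 1.22812 ≈ 1.30541.
Total real return ≈ 30.5409%.

30.541%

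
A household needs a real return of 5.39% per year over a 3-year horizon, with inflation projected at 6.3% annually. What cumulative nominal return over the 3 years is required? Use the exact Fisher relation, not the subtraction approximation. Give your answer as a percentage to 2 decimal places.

40.60%

Required annual nominal rate: (1+5.39%)(1+6.3%) − 1 = 12.02957%.
Cumulative over 3 years: (1 + 0.1202957)^3 − 1 ≈ 0.40604.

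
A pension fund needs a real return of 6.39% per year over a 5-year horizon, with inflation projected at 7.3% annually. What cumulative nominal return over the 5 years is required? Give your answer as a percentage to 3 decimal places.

Required annual nominal rate: (1+6.39%)(1+7.3%) − 1 = 14.15647%.
Cumulative over 5 years: (1 + 0.1415647)^5 − 1 ≈ 0.93866.

93.866%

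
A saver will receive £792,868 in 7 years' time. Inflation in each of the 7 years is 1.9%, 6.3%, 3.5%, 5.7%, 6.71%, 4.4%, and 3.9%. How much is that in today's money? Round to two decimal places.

Price-level factor over 7 years: 1.019 × 1.063 × 1.035 × 1.057 × 1.0671 × 1.044 × 1.039 ≈ 1.3716520338.
Purchasing power today: £792,868 divided by that factor.

£578,038.73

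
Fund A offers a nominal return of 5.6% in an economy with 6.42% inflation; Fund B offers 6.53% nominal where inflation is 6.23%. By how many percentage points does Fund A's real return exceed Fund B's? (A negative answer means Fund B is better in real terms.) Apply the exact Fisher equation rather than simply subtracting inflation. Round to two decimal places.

-1.05

Fund A real return: 1.056/1.0642 − 1 = -0.771%.
Fund B real return: 1.0653/1.0623 − 1 = 0.282%.
Difference: -0.771 − 0.282 = -1.053 pp.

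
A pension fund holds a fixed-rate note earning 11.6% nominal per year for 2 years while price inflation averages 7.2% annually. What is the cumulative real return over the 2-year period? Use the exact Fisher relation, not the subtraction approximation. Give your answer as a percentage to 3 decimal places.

8.377%

The annual real rate is (1+11.6%)/(1+7.2%) − 1 = 4.1045%.
Compounded over 2 years: (1 + 0.041045)^2 − 1 ≈ 0.08377.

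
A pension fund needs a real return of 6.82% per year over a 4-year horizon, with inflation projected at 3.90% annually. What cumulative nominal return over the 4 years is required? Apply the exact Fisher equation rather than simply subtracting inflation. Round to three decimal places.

51.730%

Required annual nominal rate: (1+6.82%)(1+3.90%) − 1 = 10.98598%.
Cumulative over 4 years: (1 + 0.1098598)^4 − 1 ≈ 0.51730.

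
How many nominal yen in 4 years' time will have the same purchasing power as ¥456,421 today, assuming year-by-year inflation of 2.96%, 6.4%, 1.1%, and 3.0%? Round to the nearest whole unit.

Cumulative price-level factor: 1.0296 × 1.064 × 1.011 × 1.030 ≈ 1.1407711836.
Multiplying ¥456,421 by the price-level factor gives the future nominal sum.

¥520,672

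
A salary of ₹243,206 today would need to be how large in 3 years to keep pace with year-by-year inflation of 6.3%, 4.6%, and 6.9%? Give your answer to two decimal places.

₹289,079.26

Cumulative price-level factor: 1.063 × 1.046 × 1.069 = 1.188618962.
The nominal amount required is ₹243,206 scaled up by that factor.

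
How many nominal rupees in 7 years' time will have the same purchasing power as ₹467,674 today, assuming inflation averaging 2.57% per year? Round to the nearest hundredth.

Cumulative price-level factor: (1+2.57%)^7 ≈ 1.1943799069.
The nominal amount required is ₹467,674 scaled up by that factor.

₹558,580.43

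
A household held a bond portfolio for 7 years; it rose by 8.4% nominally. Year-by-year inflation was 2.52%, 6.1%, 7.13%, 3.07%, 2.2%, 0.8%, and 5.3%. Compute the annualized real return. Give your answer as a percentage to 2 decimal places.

Cumulative inflation factor: 1.0252 × 1.061 × 1.0713 × 1.0307 × 1.022 × 1.008 × 1.053 ≈ 1.30289.
Nominal growth factor: 1.08400. Real growth factor = 1.08400 / 1.30289 ≈ 0.83200.
Annualized: 0.83200^(1/7) − 1 ≈ -0.02593.

-2.59%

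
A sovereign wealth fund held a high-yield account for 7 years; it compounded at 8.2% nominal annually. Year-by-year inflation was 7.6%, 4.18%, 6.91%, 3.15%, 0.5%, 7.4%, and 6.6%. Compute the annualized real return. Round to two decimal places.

Cumulative inflation factor: 1.076 × 1.0418 × 1.0691 × 1.0315 × 1.005 × 1.074 × 1.066 ≈ 1.42237.
Nominal growth factor: 1.73616. Real growth factor = 1.73616 / 1.42237 ≈ 1.22062.
Annualized: 1.22062^(1/7) − 1 ≈ 0.02889.

2.89%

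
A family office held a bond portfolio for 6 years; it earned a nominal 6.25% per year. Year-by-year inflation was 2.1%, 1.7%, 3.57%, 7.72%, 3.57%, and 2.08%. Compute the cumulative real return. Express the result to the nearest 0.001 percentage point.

17.469%

Cumulative inflation factor: 1.021 × 1.017 × 1.0357 × 1.0772 × 1.0357 × 1.0208 ≈ 1.22476.
Nominal growth factor: 1.43871. Real growth factor = 1.43871 / 1.22476 ≈ 1.17469.
Total real return ≈ 17.4687%.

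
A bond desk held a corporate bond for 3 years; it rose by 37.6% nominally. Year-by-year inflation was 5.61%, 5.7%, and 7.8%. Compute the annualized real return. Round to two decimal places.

Cumulative inflation factor: 1.0561 × 1.057 × 1.078 ≈ 1.20337.
Nominal growth factor: 1.37600. Real growth factor = 1.37600 / 1.20337 ≈ 1.14346.
Annualized: 1.14346^(1/3) − 1 ≈ 0.04570.

4.57%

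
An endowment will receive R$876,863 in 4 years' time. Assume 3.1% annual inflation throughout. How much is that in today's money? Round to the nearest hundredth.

Price-level factor over 4 years: (1 + 3.1%)^4 ≈ 1.1298860875.
Purchasing power today: R$876,863 divided by that factor.

R$776,063.19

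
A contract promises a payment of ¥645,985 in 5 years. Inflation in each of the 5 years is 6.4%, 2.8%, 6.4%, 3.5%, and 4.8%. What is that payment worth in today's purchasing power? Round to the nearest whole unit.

¥511,734

Price-level factor over 5 years: 1.064 × 1.028 × 1.064 × 1.035 × 1.048 ≈ 1.2623448222.
Purchasing power today: ¥645,985 divided by that factor.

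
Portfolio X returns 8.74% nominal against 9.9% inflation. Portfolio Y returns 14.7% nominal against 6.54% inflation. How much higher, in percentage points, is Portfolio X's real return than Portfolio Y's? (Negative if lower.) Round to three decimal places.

Portfolio X real return: 1.0874/1.099 − 1 = -1.0555%.
Portfolio Y real return: 1.147/1.0654 − 1 = 7.6591%.
Difference: -1.0555 − 7.6591 = -8.7146 pp.

-8.715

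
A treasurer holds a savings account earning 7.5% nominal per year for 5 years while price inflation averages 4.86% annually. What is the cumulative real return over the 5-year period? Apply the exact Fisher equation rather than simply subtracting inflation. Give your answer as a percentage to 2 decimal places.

The annual real rate is (1+7.5%)/(1+4.86%) − 1 = 2.5176%.
Compounded over 5 years: (1 + 0.025176)^5 − 1 ≈ 0.13238.

13.24%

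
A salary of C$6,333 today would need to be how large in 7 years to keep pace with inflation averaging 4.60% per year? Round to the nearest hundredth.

Cumulative price-level factor: (1+4.60%)^7 ≈ 1.3700038629.
Multiplying C$6,333 by the price-level factor gives the future nominal sum.

C$8,676.23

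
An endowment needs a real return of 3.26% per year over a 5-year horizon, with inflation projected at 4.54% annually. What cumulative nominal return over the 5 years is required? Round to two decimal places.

Required annual nominal rate: (1+3.26%)(1+4.54%) − 1 = 7.948004%.
Cumulative over 5 years: (1 + 0.07948004)^5 − 1 ≈ 0.46579.

46.58%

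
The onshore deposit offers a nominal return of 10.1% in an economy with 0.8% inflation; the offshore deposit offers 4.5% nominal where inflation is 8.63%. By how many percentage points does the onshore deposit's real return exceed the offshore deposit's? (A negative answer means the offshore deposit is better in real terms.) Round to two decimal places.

The onshore deposit real return: 1.101/1.008 − 1 = 9.226%.
The offshore deposit real return: 1.045/1.0863 − 1 = -3.802%.
Difference: 9.226 − (-3.802) = 13.028 pp.

13.03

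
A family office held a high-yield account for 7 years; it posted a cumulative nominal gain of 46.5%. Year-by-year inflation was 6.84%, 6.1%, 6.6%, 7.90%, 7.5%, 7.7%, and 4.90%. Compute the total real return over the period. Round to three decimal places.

Cumulative inflation factor: 1.0684 × 1.061 × 1.066 × 1.0790 × 1.075 × 1.077 × 1.0490 ≈ 1.58353.
Nominal growth factor: 1.46500. Real growth factor = 1.46500 / 1.58353 ≈ 0.92515.
Total real return ≈ -7.4854%.

-7.485%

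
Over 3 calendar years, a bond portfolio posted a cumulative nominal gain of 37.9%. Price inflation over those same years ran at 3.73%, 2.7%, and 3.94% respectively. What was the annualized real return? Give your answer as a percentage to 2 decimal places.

Cumulative inflation factor: 1.0373 × 1.027 × 1.0394 ≈ 1.10728.
Nominal growth factor: 1.37900. Real growth factor = 1.37900 / 1.10728 ≈ 1.24539.
Annualized: 1.24539^(1/3) − 1 ≈ 0.07589.

7.59%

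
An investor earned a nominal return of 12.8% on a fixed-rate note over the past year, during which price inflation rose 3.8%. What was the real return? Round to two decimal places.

8.67%

Real return via the Fisher equation: (1 + 12.8%)/(1 + 3.8%) − 1 = 1.128/1.038 − 1 ≈ 0.08671.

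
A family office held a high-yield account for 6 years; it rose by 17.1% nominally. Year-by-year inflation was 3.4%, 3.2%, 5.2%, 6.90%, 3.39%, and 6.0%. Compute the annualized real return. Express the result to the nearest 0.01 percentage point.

Cumulative inflation factor: 1.034 × 1.032 × 1.052 × 1.0690 × 1.0339 × 1.060 ≈ 1.31516.
Nominal growth factor: 1.17100. Real growth factor = 1.17100 / 1.31516 ≈ 0.89039.
Annualized: 0.89039^(1/6) − 1 ≈ -0.01916.

-1.92%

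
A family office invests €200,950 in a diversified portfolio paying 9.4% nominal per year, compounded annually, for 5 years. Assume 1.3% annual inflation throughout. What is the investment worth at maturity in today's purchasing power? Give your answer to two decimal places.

Nominal value at maturity: €200,950 × (1 + 9.4%)^5 ≈ €314,901.42.
Price-level factor over 5 years: (1 + 1.3%)^5 ≈ 1.0667121132.
The maturity value deflated by that factor is the answer in today's purchasing power.

€295,207.50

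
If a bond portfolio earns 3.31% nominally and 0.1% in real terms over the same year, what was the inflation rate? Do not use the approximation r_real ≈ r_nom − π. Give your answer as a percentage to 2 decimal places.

3.21%

From (1+r_nom) = (1+r_real)(1+π), we get 1+π = (1 + 3.31%)/(1 + 0.1%) = 1.0331/1.001 ≈ 1.03207.
So π ≈ 3.2068%.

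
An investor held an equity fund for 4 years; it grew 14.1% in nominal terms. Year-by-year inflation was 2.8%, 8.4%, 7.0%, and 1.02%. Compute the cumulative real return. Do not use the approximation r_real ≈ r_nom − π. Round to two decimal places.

Cumulative inflation factor: 1.028 × 1.084 × 1.070 × 1.0102 ≈ 1.20452.
Nominal growth factor: 1.14100. Real growth factor = 1.14100 / 1.20452 ≈ 0.94727.
Total real return ≈ -5.2734%.

-5.27%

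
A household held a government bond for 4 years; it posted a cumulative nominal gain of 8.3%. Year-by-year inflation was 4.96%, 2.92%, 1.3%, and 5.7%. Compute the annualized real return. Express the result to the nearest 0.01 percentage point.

Cumulative inflation factor: 1.0496 × 1.0292 × 1.013 × 1.057 ≈ 1.15667.
Nominal growth factor: 1.08300. Real growth factor = 1.08300 / 1.15667 ≈ 0.93631.
Annualized: 0.93631^(1/4) − 1 ≈ -0.01632.

-1.63%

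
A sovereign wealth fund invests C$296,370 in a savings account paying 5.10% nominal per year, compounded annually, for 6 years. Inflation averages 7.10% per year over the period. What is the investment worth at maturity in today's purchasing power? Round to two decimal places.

C$264,675.48

Nominal value at maturity: C$296,370 × (1 + 5.10%)^6 ≈ C$399,439.06.
Price-level factor over 6 years: (1 + 7.10%)^6 ≈ 1.5091653487.
The maturity value deflated by that factor is the answer in today's purchasing power.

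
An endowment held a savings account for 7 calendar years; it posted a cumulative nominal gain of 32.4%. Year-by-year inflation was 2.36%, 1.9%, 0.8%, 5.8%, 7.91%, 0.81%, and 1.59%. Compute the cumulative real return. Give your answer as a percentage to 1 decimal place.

Cumulative inflation factor: 1.0236 × 1.019 × 1.008 × 1.058 × 1.0791 × 1.0081 × 1.0159 ≈ 1.22933.
Nominal growth factor: 1.32400. Real growth factor = 1.32400 / 1.22933 ≈ 1.07701.
Total real return ≈ 7.7013%.

7.7%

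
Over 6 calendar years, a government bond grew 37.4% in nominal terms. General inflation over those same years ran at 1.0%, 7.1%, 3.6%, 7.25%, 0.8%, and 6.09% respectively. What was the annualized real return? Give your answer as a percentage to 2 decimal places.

1.12%

Cumulative inflation factor: 1.010 × 1.071 × 1.036 × 1.0725 × 1.008 × 1.0609 ≈ 1.28530.
Nominal growth factor: 1.37400. Real growth factor = 1.37400 / 1.28530 ≈ 1.06902.
Annualized: 1.06902^(1/6) − 1 ≈ 0.01119.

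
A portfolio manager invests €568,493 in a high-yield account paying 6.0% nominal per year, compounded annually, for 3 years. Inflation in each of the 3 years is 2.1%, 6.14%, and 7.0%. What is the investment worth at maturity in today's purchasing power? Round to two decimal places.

Nominal value at maturity: €568,493 × (1 + 6.0%)^3 ≈ €677,084.26.
Price-level factor over 3 years: 1.021 × 1.0614 × 1.070 = 1.159547658.
The maturity value deflated by that factor is the answer in today's purchasing power.

€583,921.03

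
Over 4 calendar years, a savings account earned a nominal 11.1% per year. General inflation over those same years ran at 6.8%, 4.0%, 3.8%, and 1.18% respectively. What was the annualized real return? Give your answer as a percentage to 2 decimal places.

Cumulative inflation factor: 1.068 × 1.040 × 1.038 × 1.0118 ≈ 1.16653.
Nominal growth factor: 1.52355. Real growth factor = 1.52355 / 1.16653 ≈ 1.30605.
Annualized: 1.30605^(1/4) − 1 ≈ 0.06903.

6.90%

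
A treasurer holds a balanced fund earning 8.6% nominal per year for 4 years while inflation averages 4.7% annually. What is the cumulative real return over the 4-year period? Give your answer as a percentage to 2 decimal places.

15.75%

The annual real rate is (1+8.6%)/(1+4.7%) − 1 = 3.7249%.
Compounded over 4 years: (1 + 0.037249)^4 − 1 ≈ 0.15753.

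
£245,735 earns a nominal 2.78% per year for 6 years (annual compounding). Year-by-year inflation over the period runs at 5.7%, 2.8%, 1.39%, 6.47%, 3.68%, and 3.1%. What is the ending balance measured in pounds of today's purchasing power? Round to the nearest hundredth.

Nominal value at maturity: £245,735 × (1 + 2.78%)^6 ≈ £289,680.12.
Price-level factor over 6 years: 1.057 × 1.028 × 1.0139 × 1.0647 × 1.0368 × 1.031 ≈ 1.2538458097.
The maturity value deflated by that factor is the answer in today's purchasing power.

£231,033.29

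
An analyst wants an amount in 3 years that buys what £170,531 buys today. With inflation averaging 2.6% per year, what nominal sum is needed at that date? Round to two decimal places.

Cumulative price-level factor: (1+2.6%)^3 = 1.080045576.
Multiplying £170,531 by the price-level factor gives the future nominal sum.

£184,181.25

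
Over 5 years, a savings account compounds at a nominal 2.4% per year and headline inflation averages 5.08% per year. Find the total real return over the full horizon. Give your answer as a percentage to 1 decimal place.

-12.1%

The annual real rate is (1+2.4%)/(1+5.08%) − 1 = -2.5504%.
Compounded over 5 years: (1 + -0.025504)^5 − 1 ≈ -0.12118.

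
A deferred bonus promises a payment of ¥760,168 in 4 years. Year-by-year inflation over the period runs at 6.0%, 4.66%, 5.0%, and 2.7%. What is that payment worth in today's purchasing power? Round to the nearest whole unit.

¥635,423

Price-level factor over 4 years: 1.060 × 1.0466 × 1.050 × 1.027 = 1.1963171766.
Purchasing power today: ¥760,168 divided by that factor.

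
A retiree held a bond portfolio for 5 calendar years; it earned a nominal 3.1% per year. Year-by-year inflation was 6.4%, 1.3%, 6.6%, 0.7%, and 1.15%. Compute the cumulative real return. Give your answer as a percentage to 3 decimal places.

-0.462%

Cumulative inflation factor: 1.064 × 1.013 × 1.066 × 1.007 × 1.0115 ≈ 1.17032.
Nominal growth factor: 1.16491. Real growth factor = 1.16491 / 1.17032 ≈ 0.99538.
Total real return ≈ -0.4618%.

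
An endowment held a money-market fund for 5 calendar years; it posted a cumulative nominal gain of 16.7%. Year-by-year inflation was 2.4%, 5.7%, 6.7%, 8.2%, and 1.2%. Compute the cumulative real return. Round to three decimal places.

Cumulative inflation factor: 1.024 × 1.057 × 1.067 × 1.082 × 1.012 ≈ 1.26458.
Nominal growth factor: 1.16700. Real growth factor = 1.16700 / 1.26458 ≈ 0.92283.
Total real return ≈ -7.7166%.

-7.717%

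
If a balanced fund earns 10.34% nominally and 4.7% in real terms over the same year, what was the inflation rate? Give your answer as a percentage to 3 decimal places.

5.387%

From (1+r_nom) = (1+r_real)(1+π), we get 1+π = (1 + 10.34%)/(1 + 4.7%) = 1.1034/1.047 ≈ 1.05387.
So π ≈ 5.3868%.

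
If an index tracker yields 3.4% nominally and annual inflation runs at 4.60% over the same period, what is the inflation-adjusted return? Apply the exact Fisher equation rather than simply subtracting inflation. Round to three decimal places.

Real return via the Fisher equation: (1 + 3.4%)/(1 + 4.60%) − 1 = 1.034/1.0460 − 1 ≈ -0.01147.

-1.147%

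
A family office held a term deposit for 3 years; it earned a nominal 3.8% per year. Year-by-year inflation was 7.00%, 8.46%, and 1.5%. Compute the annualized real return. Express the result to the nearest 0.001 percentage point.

-1.714%

Cumulative inflation factor: 1.0700 × 1.0846 × 1.015 ≈ 1.17793.
Nominal growth factor: 1.11839. Real growth factor = 1.11839 / 1.17793 ≈ 0.94945.
Annualized: 0.94945^(1/3) − 1 ≈ -0.01714.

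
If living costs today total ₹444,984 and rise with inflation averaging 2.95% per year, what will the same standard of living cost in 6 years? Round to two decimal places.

Cumulative price-level factor: (1+2.95%)^6 ≈ 1.1905786922.
The nominal amount required is ₹444,984 scaled up by that factor.

₹529,788.47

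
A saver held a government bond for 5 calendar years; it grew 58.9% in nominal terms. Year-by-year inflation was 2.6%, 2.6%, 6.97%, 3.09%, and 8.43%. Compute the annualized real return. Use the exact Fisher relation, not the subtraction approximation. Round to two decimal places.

Cumulative inflation factor: 1.026 × 1.026 × 1.0697 × 1.0309 × 1.0843 ≈ 1.25870.
Nominal growth factor: 1.58900. Real growth factor = 1.58900 / 1.25870 ≈ 1.26241.
Annualized: 1.26241^(1/5) − 1 ≈ 0.04771.

4.77%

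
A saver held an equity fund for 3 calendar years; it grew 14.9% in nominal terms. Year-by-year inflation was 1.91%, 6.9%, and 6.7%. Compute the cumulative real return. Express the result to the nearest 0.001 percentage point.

Cumulative inflation factor: 1.0191 × 1.069 × 1.067 ≈ 1.16241.
Nominal growth factor: 1.14900. Real growth factor = 1.14900 / 1.16241 ≈ 0.98846.
Total real return ≈ -1.1535%.

-1.154%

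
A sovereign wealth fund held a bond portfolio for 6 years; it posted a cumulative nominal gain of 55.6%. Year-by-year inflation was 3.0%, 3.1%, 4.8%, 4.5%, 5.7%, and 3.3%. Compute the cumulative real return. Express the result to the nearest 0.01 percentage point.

Cumulative inflation factor: 1.030 × 1.031 × 1.048 × 1.045 × 1.057 × 1.033 ≈ 1.26984.
Nominal growth factor: 1.55600. Real growth factor = 1.55600 / 1.26984 ≈ 1.22535.
Total real return ≈ 22.5352%.

22.54%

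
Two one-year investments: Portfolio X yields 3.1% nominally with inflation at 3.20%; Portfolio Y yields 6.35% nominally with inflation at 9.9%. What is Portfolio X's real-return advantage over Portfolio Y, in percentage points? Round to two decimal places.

Portfolio X real return: 1.031/1.0320 − 1 = -0.097%.
Portfolio Y real return: 1.0635/1.099 − 1 = -3.230%.
Difference: -0.097 − (-3.230) = 3.133 pp.

3.13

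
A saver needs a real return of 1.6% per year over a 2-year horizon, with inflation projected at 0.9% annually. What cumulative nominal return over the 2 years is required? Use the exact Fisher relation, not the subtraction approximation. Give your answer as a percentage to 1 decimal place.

Required annual nominal rate: (1+1.6%)(1+0.9%) − 1 = 2.5144%.
Cumulative over 2 years: (1 + 0.025144)^2 − 1 ≈ 0.05092.

5.1%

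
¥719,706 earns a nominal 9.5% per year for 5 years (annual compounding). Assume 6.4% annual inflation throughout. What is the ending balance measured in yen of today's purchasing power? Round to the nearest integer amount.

Nominal value at maturity: ¥719,706 × (1 + 9.5%)^5 ≈ ¥1,132,989.
Price-level factor over 5 years: (1 + 6.4%)^5 ≈ 1.3636663998.
The maturity value deflated by that factor is the answer in today's purchasing power.

¥830,840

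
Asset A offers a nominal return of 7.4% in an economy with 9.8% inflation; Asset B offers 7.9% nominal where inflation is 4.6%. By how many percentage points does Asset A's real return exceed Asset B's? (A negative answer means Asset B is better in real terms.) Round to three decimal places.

Asset A real return: 1.074/1.098 − 1 = -2.1858%.
Asset B real return: 1.079/1.046 − 1 = 3.1549%.
Difference: -2.1858 − 3.1549 = -5.3407 pp.

-5.341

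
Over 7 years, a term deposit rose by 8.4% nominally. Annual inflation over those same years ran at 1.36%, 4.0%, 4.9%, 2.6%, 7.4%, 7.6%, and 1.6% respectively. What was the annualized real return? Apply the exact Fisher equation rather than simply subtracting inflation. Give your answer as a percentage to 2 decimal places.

Cumulative inflation factor: 1.0136 × 1.040 × 1.049 × 1.026 × 1.074 × 1.076 × 1.016 ≈ 1.33209.
Nominal growth factor: 1.08400. Real growth factor = 1.08400 / 1.33209 ≈ 0.81376.
Annualized: 0.81376^(1/7) − 1 ≈ -0.02901.

-2.90%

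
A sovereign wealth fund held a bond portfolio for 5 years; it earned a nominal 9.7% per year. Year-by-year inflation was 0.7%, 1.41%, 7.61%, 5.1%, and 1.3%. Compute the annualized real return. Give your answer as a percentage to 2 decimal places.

Cumulative inflation factor: 1.007 × 1.0141 × 1.0761 × 1.051 × 1.013 ≈ 1.16997.
Nominal growth factor: 1.58867. Real growth factor = 1.58867 / 1.16997 ≈ 1.35787.
Annualized: 1.35787^(1/5) − 1 ≈ 0.06309.

6.31%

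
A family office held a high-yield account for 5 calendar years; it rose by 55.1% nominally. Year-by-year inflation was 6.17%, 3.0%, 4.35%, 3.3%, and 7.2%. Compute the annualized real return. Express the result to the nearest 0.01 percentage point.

Cumulative inflation factor: 1.0617 × 1.030 × 1.0435 × 1.033 × 1.072 ≈ 1.26365.
Nominal growth factor: 1.55100. Real growth factor = 1.55100 / 1.26365 ≈ 1.22740.
Annualized: 1.22740^(1/5) − 1 ≈ 0.04183.

4.18%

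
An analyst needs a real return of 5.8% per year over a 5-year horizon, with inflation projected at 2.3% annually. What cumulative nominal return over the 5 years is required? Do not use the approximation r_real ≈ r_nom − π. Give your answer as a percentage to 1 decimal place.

48.5%

Required annual nominal rate: (1+5.8%)(1+2.3%) − 1 = 8.2334%.
Cumulative over 5 years: (1 + 0.082334)^5 − 1 ≈ 0.48527.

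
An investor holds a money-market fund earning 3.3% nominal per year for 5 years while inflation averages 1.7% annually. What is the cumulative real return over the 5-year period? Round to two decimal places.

The annual real rate is (1+3.3%)/(1+1.7%) − 1 = 1.5733%.
Compounded over 5 years: (1 + 0.015733)^5 − 1 ≈ 0.08118.

8.12%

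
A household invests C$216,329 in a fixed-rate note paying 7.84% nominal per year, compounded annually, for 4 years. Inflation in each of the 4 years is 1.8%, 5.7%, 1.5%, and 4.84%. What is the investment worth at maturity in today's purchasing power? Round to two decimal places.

Nominal value at maturity: C$216,329 × (1 + 7.84%)^4 ≈ C$292,573.01.
Price-level factor over 4 years: 1.018 × 1.057 × 1.015 × 1.0484 ≈ 1.1450272433.
Dividing the nominal maturity value by the price-level factor gives the value in today's money.

C$255,516.20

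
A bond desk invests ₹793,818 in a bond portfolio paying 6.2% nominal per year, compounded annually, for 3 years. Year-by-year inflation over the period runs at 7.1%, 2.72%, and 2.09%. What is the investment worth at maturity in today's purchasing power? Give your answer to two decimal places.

₹846,577.67

Nominal value at maturity: ₹793,818 × (1 + 6.2%)^3 ≈ ₹950,811.65.
Price-level factor over 3 years: 1.071 × 1.0272 × 1.0209 ≈ 1.1231239421.
The maturity value deflated by that factor is the answer in today's purchasing power.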